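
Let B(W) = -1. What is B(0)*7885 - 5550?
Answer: -13435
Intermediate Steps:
B(0)*7885 - 5550 = -1*7885 - 5550 = -7885 - 5550 = -13435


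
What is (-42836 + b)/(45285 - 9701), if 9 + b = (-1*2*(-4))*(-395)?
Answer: -46005/35584 ≈ -1.2929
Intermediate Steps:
b = -3169 (b = -9 + (-1*2*(-4))*(-395) = -9 - 2*(-4)*(-395) = -9 + 8*(-395) = -9 - 3160 = -3169)
(-42836 + b)/(45285 - 9701) = (-42836 - 3169)/(45285 - 9701) = -46005/35584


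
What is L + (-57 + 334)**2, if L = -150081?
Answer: -73352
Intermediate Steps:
L + (-57 + 334)**2 = -150081 + (-57 + 334)**2 = -150081 + 277**2 = -150081 + 76729 = -73352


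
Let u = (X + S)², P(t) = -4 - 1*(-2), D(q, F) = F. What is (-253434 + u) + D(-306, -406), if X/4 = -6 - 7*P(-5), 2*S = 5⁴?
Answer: -540639/4 ≈ -1.3516e+5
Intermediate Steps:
S = 625/2 (S = (½)*5⁴ = (½)*625 = 625/2 ≈ 312.50)
P(t) = -2 (P(t) = -4 + 2 = -2)
X = 32 (X = 4*(-6 - 7*(-2)) = 4*(-6 + 14) = 4*8 = 32)
u = 474721/4 (u = (32 + 625/2)² = (689/2)² = 474721/4 ≈ 1.1868e+5)
(-253434 + u) + D(-306, -406) = (-253434 + 474721/4) - 406 = -539015/4 - 406 = -540639/4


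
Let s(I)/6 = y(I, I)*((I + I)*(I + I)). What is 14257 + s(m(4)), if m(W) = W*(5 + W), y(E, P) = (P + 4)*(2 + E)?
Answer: 47292337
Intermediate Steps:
y(E, P) = (2 + E)*(4 + P) (y(E, P) = (4 + P)*(2 + E) = (2 + E)*(4 + P))
s(I) = 24*I²*(8 + I² + 6*I) (s(I) = 6*((8 + 2*I + 4*I + I*I)*((I + I)*(I + I))) = 6*((8 + 2*I + 4*I + I²)*((2*I)*(2*I))) = 6*((8 + I² + 6*I)*(4*I²)) = 6*(4*I²*(8 + I² + 6*I)) = 24*I²*(8 + I² + 6*I))
14257 + s(m(4)) = 14257 + 24*(4*(5 + 4))²*(8 + (4*(5 + 4))² + 6*(4*(5 + 4))) = 14257 + 24*(4*9)²*(8 + (4*9)² + 6*(4*9)) = 14257 + 24*36²*(8 + 36² + 6*36) = 14257 + 24*1296*(8 + 1296 + 216) = 14257 + 24*1296*1520 = 14257 + 47278080 = 47292337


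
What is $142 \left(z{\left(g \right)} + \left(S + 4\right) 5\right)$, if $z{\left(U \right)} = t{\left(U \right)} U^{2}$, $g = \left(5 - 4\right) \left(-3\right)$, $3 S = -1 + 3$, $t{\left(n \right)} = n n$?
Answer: $\frac{44446}{3} \approx 14815.0$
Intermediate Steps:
$t{\left(n \right)} = n^{2}$
$S = \frac{2}{3}$ ($S = \frac{-1 + 3}{3} = \frac{1}{3} \cdot 2 = \frac{2}{3} \approx 0.66667$)
$g = -3$ ($g = 1 \left(-3\right) = -3$)
$z{\left(U \right)} = U^{4}$ ($z{\left(U \right)} = U^{2} U^{2} = U^{4}$)
$142 \left(z{\left(g \right)} + \left(S + 4\right) 5\right) = 142 \left(\left(-3\right)^{4} + \left(\frac{2}{3} + 4\right) 5\right) = 142 \left(81 + \frac{14}{3} \cdot 5\right) = 142 \left(81 + \frac{70}{3}\right) = 142 \cdot \frac{313}{3} = \frac{44446}{3}$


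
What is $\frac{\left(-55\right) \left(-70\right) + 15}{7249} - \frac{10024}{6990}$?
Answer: $- \frac{22823813}{25335255} \approx -0.90087$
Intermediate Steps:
$\frac{\left(-55\right) \left(-70\right) + 15}{7249} - \frac{10024}{6990} = \left(3850 + 15\right) \frac{1}{7249} - \frac{5012}{3495} = 3865 \cdot \frac{1}{7249} - \frac{5012}{3495} = \frac{3865}{7249} - \frac{5012}{3495} = - \frac{22823813}{25335255}$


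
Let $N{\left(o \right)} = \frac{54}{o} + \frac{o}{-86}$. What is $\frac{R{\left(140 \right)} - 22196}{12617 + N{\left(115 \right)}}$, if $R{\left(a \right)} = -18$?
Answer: $- \frac{219696460}{124773549} \approx -1.7608$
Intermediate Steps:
$N{\left(o \right)} = \frac{54}{o} - \frac{o}{86}$ ($N{\left(o \right)} = \frac{54}{o} + o \left(- \frac{1}{86}\right) = \frac{54}{o} - \frac{o}{86}$)
$\frac{R{\left(140 \right)} - 22196}{12617 + N{\left(115 \right)}} = \frac{-18 - 22196}{12617 + \left(\frac{54}{115} - \frac{115}{86}\right)} = - \frac{22214}{12617 + \left(54 \cdot \frac{1}{115} - \frac{115}{86}\right)} = - \frac{22214}{12617 + \left(\frac{54}{115} - \frac{115}{86}\right)} = - \frac{22214}{12617 - \frac{8581}{9890}} = - \frac{22214}{\frac{124773549}{9890}} = \left(-22214\right) \frac{9890}{124773549} = - \frac{219696460}{124773549}$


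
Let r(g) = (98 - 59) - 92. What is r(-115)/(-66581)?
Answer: 53/66581 ≈ 0.00079602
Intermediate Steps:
r(g) = -53 (r(g) = 39 - 92 = -53)
r(-115)/(-66581) = -53/(-66581) = -53*(-1/66581) = 53/66581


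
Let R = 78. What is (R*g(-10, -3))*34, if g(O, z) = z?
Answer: -7956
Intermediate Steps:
(R*g(-10, -3))*34 = (78*(-3))*34 = -234*34 = -7956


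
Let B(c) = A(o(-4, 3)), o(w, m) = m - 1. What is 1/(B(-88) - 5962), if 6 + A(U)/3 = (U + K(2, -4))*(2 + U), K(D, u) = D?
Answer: -1/5932 ≈ -0.00016858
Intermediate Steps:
o(w, m) = -1 + m
A(U) = -18 + 3*(2 + U)² (A(U) = -18 + 3*((U + 2)*(2 + U)) = -18 + 3*((2 + U)*(2 + U)) = -18 + 3*(2 + U)²)
B(c) = 30 (B(c) = -6 + 3*(-1 + 3)² + 12*(-1 + 3) = -6 + 3*2² + 12*2 = -6 + 3*4 + 24 = -6 + 12 + 24 = 30)
1/(B(-88) - 5962) = 1/(30 - 5962) = 1/(-5932) = -1/5932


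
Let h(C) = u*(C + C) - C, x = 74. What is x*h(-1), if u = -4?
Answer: 666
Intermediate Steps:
h(C) = -9*C (h(C) = -4*(C + C) - C = -8*C - C = -9*C)
x*h(-1) = 74*(-9*(-1)) = 74*9 = 666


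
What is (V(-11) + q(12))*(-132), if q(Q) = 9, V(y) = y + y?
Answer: 1716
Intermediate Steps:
V(y) = 2*y
(V(-11) + q(12))*(-132) = (2*(-11) + 9)*(-132) = (-22 + 9)*(-132) = -13*(-132) = 1716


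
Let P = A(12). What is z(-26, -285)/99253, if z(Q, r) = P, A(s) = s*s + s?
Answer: 156/99253 ≈ 0.0015717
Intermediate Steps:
A(s) = s + s**2 (A(s) = s**2 + s = s + s**2)
P = 156 (P = 12*(1 + 12) = 12*13 = 156)
z(Q, r) = 156
z(-26, -285)/99253 = 156/99253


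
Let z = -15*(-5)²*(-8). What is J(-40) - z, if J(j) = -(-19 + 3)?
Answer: -2984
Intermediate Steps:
z = 3000 (z = -15*25*(-8) = -375*(-8) = 3000)
J(j) = 16 (J(j) = -1*(-16) = 16)
J(-40) - z = 16 - 1*3000 = 16 - 3000 = -2984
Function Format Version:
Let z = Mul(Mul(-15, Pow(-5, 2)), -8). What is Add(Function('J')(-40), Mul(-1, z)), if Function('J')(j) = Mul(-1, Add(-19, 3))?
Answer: -2984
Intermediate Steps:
z = 3000 (z = Mul(Mul(-15, 25), -8) = Mul(-375, -8) = 3000)
Function('J')(j) = 16 (Function('J')(j) = Mul(-1, -16) = 16)
Add(Function('J')(-40), Mul(-1, z)) = Add(16, Mul(-1, 3000)) = Add(16, -3000) = -2984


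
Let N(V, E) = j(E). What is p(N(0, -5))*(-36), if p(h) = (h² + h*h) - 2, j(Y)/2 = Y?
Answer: -7128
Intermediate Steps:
j(Y) = 2*Y
N(V, E) = 2*E
p(h) = -2 + 2*h² (p(h) = (h² + h²) - 2 = 2*h² - 2 = -2 + 2*h²)
p(N(0, -5))*(-36) = (-2 + 2*(2*(-5))²)*(-36) = (-2 + 2*(-10)²)*(-36) = (-2 + 2*100)*(-36) = (-2 + 200)*(-36) = 198*(-36) = -7128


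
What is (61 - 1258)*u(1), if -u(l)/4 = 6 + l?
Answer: 33516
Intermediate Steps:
u(l) = -24 - 4*l (u(l) = -4*(6 + l) = -24 - 4*l)
(61 - 1258)*u(1) = (61 - 1258)*(-24 - 4*1) = -1197*(-24 - 4) = -1197*(-28) = 33516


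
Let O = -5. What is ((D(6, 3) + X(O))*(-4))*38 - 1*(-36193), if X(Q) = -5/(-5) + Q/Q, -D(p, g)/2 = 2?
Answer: 36497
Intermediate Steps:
D(p, g) = -4 (D(p, g) = -2*2 = -4)
X(Q) = 2 (X(Q) = -5*(-⅕) + 1 = 1 + 1 = 2)
((D(6, 3) + X(O))*(-4))*38 - 1*(-36193) = ((-4 + 2)*(-4))*38 - 1*(-36193) = -2*(-4)*38 + 36193 = 8*38 + 36193 = 304 + 36193 = 36497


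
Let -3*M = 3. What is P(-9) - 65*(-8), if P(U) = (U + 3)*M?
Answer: 526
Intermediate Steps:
M = -1 (M = -1/3*3 = -1)
P(U) = -3 - U (P(U) = (U + 3)*(-1) = (3 + U)*(-1) = -3 - U)
P(-9) - 65*(-8) = (-3 - 1*(-9)) - 65*(-8) = (-3 + 9) + 520 = 6 + 520 = 526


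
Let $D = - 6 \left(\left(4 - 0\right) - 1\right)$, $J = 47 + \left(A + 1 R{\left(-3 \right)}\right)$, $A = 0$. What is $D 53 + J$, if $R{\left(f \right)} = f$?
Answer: $-910$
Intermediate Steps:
$J = 44$ ($J = 47 + \left(0 + 1 \left(-3\right)\right) = 47 + \left(0 - 3\right) = 47 - 3 = 44$)
$D = -18$ ($D = - 6 \left(\left(4 + 0\right) - 1\right) = - 6 \left(4 - 1\right) = \left(-6\right) 3 = -18$)
$D 53 + J = \left(-18\right) 53 + 44 = -954 + 44 = -910$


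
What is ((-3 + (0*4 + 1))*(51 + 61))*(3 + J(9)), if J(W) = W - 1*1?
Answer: -2464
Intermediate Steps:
J(W) = -1 + W (J(W) = W - 1 = -1 + W)
((-3 + (0*4 + 1))*(51 + 61))*(3 + J(9)) = ((-3 + (0*4 + 1))*(51 + 61))*(3 + (-1 + 9)) = ((-3 + (0 + 1))*112)*(3 + 8) = ((-3 + 1)*112)*11 = -2*112*11 = -224*11 = -2464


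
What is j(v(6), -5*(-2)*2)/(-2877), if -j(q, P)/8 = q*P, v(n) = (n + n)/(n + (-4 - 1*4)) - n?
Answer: -640/959 ≈ -0.66736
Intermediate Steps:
v(n) = -n + 2*n/(-8 + n) (v(n) = (2*n)/(n + (-4 - 4)) - n = (2*n)/(n - 8) - n = (2*n)/(-8 + n) - n = 2*n/(-8 + n) - n = -n + 2*n/(-8 + n))
j(q, P) = -8*P*q (j(q, P) = -8*q*P = -8*P*q)
j(v(6), -5*(-2)*2)/(-2877) = -8*-5*(-2)*2*6*(10 - 1*6)/(-8 + 6)/(-2877) = -8*10*2*6*(10 - 6)/(-2)*(-1/2877) = -8*20*6*(-1/2)*4*(-1/2877) = -8*20*(-12)*(-1/2877) = 1920*(-1/2877) = -640/959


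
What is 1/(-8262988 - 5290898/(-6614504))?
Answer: -3307252/27327780943527 ≈ -1.2102e-7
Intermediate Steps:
1/(-8262988 - 5290898/(-6614504)) = 1/(-8262988 - 5290898*(-1/6614504)) = 1/(-8262988 + 2645449/3307252) = 1/(-27327780943527/3307252) = -3307252/27327780943527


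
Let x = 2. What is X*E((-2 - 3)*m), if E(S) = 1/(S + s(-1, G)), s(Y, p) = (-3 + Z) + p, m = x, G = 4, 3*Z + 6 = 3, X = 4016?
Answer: -2008/5 ≈ -401.60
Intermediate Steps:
Z = -1 (Z = -2 + (⅓)*3 = -2 + 1 = -1)
m = 2
s(Y, p) = -4 + p (s(Y, p) = (-3 - 1) + p = -4 + p)
E(S) = 1/S (E(S) = 1/(S + (-4 + 4)) = 1/(S + 0) = 1/S)
X*E((-2 - 3)*m) = 4016/(((-2 - 3)*2)) = 4016/((-5*2)) = 4016/(-10) = 4016*(-⅒) = -2008/5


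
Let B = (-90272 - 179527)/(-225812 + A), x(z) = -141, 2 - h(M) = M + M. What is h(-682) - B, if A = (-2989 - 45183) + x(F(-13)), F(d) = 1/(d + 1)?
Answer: 124728317/91375 ≈ 1365.0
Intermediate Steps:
h(M) = 2 - 2*M (h(M) = 2 - (M + M) = 2 - 2*M)
F(d) = 1/(1 + d)
A = -48313 (A = (-2989 - 45183) - 141 = -48172 - 141 = -48313)
B = 89933/91375 (B = (-90272 - 179527)/(-225812 - 48313) = -269799/(-274125) = -269799*(-1/274125) = 89933/91375 ≈ 0.98422)
h(-682) - B = (2 - 2*(-682)) - 1*89933/91375 = (2 + 1364) - 89933/91375 = 1366 - 89933/91375 = 124728317/91375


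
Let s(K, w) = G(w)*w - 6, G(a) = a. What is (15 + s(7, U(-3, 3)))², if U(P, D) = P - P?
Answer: 81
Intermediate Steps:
U(P, D) = 0
s(K, w) = -6 + w² (s(K, w) = w*w - 6 = w² - 6 = -6 + w²)
(15 + s(7, U(-3, 3)))² = (15 + (-6 + 0²))² = (15 + (-6 + 0))² = (15 - 6)² = 9² = 81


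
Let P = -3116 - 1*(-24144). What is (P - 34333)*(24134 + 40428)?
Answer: -858997410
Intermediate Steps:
P = 21028 (P = -3116 + 24144 = 21028)
(P - 34333)*(24134 + 40428) = (21028 - 34333)*(24134 + 40428) = -13305*64562 = -858997410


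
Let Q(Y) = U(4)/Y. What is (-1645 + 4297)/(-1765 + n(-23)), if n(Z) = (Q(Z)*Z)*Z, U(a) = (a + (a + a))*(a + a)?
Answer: -2652/3973 ≈ -0.66751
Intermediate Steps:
U(a) = 6*a**2 (U(a) = (a + 2*a)*(2*a) = (3*a)*(2*a) = 6*a**2)
Q(Y) = 96/Y (Q(Y) = (6*4**2)/Y = (6*16)/Y = 96/Y)
n(Z) = 96*Z (n(Z) = ((96/Z)*Z)*Z = 96*Z)
(-1645 + 4297)/(-1765 + n(-23)) = (-1645 + 4297)/(-1765 + 96*(-23)) = 2652/(-1765 - 2208) = 2652/(-3973) = 2652*(-1/3973) = -2652/3973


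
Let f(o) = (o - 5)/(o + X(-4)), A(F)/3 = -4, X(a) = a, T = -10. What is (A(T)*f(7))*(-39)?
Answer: 312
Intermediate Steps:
A(F) = -12 (A(F) = 3*(-4) = -12)
f(o) = (-5 + o)/(-4 + o) (f(o) = (o - 5)/(o - 4) = (-5 + o)/(-4 + o))
(A(T)*f(7))*(-39) = -12*(-5 + 7)/(-4 + 7)*(-39) = -12*2/3*(-39) = -4*2*(-39) = -12*⅔*(-39) = -8*(-39) = 312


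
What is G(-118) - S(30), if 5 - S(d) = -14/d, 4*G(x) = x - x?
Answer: -82/15 ≈ -5.4667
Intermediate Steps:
G(x) = 0 (G(x) = (x - x)/4 = (¼)*0 = 0)
S(d) = 5 + 14/d (S(d) = 5 - (-14)/d = 5 + 14/d)
G(-118) - S(30) = 0 - (5 + 14/30) = 0 - (5 + 14*(1/30)) = 0 - (5 + 7/15) = 0 - 1*82/15 = 0 - 82/15 = -82/15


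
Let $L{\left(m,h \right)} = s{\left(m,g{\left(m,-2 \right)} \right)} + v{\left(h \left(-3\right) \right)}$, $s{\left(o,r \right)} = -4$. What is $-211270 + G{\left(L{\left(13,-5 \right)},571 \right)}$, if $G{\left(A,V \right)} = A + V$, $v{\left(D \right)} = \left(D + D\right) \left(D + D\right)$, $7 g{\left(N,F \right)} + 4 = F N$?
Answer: $-209803$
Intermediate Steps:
$g{\left(N,F \right)} = - \frac{4}{7} + \frac{F N}{7}$
$v{\left(D \right)} = 4 D^{2}$ ($v{\left(D \right)} = 2 D 2 D = 4 D^{2}$)
$L{\left(m,h \right)} = -4 + 36 h^{2}$ ($L{\left(m,h \right)} = -4 + 4 \left(h \left(-3\right)\right)^{2} = -4 + 4 \left(- 3 h\right)^{2} = -4 + 4 \cdot 9 h^{2} = -4 + 36 h^{2}$)
$-211270 + G{\left(L{\left(13,-5 \right)},571 \right)} = -211270 + \left(\left(-4 + 36 \left(-5\right)^{2}\right) + 571\right) = -211270 + \left(\left(-4 + 36 \cdot 25\right) + 571\right) = -211270 + \left(\left(-4 + 900\right) + 571\right) = -211270 + \left(896 + 571\right) = -211270 + 1467 = -209803$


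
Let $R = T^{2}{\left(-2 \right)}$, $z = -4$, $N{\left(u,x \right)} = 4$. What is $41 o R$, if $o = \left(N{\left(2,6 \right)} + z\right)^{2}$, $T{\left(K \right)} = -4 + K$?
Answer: $0$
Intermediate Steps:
$o = 0$ ($o = \left(4 - 4\right)^{2} = 0^{2} = 0$)
$R = 36$ ($R = \left(-4 - 2\right)^{2} = \left(-6\right)^{2} = 36$)
$41 o R = 41 \cdot 0 \cdot 36 = 0 \cdot 36 = 0$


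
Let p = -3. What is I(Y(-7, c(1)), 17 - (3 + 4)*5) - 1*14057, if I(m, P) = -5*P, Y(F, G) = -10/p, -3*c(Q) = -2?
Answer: -13967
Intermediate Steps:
c(Q) = 2/3 (c(Q) = -1/3*(-2) = 2/3)
Y(F, G) = 10/3 (Y(F, G) = -10/(-3) = -10*(-1/3) = 10/3)
I(Y(-7, c(1)), 17 - (3 + 4)*5) - 1*14057 = -5*(17 - (3 + 4)*5) - 1*14057 = -5*(17 - 7*5) - 14057 = -5*(17 - 1*35) - 14057 = -5*(17 - 35) - 14057 = -5*(-18) - 14057 = 90 - 14057 = -13967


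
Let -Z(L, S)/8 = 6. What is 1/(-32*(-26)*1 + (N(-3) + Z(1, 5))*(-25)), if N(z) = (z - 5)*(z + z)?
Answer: 1/832 ≈ 0.0012019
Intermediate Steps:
N(z) = 2*z*(-5 + z) (N(z) = (-5 + z)*(2*z) = 2*z*(-5 + z))
Z(L, S) = -48 (Z(L, S) = -8*6 = -48)
1/(-32*(-26)*1 + (N(-3) + Z(1, 5))*(-25)) = 1/(-32*(-26)*1 + (2*(-3)*(-5 - 3) - 48)*(-25)) = 1/(832*1 + (2*(-3)*(-8) - 48)*(-25)) = 1/(832 + (48 - 48)*(-25)) = 1/(832 + 0*(-25)) = 1/(832 + 0) = 1/832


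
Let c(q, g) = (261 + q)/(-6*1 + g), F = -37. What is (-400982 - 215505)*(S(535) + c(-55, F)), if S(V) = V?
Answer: -14055287113/43 ≈ -3.2687e+8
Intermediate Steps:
c(q, g) = (261 + q)/(-6 + g)
(-400982 - 215505)*(S(535) + c(-55, F)) = (-400982 - 215505)*(535 + (261 - 55)/(-6 - 37)) = -616487*(535 + 206/(-43)) = -616487*(535 - 1/43*206) = -616487*(535 - 206/43) = -616487*22799/43 = -14055287113/43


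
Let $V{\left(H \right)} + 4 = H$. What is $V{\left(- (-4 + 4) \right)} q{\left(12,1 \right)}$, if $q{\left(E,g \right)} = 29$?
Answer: $-116$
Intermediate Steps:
$V{\left(H \right)} = -4 + H$
$V{\left(- (-4 + 4) \right)} q{\left(12,1 \right)} = \left(-4 - \left(-4 + 4\right)\right) 29 = \left(-4 - 0\right) 29 = \left(-4 + 0\right) 29 = \left(-4\right) 29 = -116$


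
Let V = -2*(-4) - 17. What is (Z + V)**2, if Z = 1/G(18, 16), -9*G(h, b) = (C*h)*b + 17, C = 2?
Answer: 28579716/351649 ≈ 81.273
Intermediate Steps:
G(h, b) = -17/9 - 2*b*h/9 (G(h, b) = -((2*h)*b + 17)/9 = -(2*b*h + 17)/9 = -(17 + 2*b*h)/9 = -17/9 - 2*b*h/9)
Z = -9/593 (Z = 1/(-17/9 - 2/9*16*18) = 1/(-17/9 - 64) = 1/(-593/9) = -9/593 ≈ -0.015177)
V = -9 (V = 8 - 17 = -9)
(Z + V)**2 = (-9/593 - 9)**2 = (-5346/593)**2 = 28579716/351649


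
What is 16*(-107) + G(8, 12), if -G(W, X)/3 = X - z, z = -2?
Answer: -1754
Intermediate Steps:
G(W, X) = -6 - 3*X (G(W, X) = -3*(X - 1*(-2)) = -3*(X + 2) = -3*(2 + X) = -6 - 3*X)
16*(-107) + G(8, 12) = 16*(-107) + (-6 - 3*12) = -1712 + (-6 - 36) = -1712 - 42 = -1754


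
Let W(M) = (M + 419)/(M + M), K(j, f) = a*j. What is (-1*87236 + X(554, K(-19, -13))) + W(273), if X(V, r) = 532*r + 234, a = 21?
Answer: -81700364/273 ≈ -2.9927e+5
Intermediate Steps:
K(j, f) = 21*j
X(V, r) = 234 + 532*r
W(M) = (419 + M)/(2*M) (W(M) = (419 + M)/((2*M)) = (419 + M)*(1/(2*M)) = (419 + M)/(2*M))
(-1*87236 + X(554, K(-19, -13))) + W(273) = (-1*87236 + (234 + 532*(21*(-19)))) + (½)*(419 + 273)/273 = (-87236 + (234 + 532*(-399))) + (½)*(1/273)*692 = (-87236 + (234 - 212268)) + 346/273 = (-87236 - 212034) + 346/273 = -299270 + 346/273 = -81700364/273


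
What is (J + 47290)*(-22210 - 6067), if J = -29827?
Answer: -493801251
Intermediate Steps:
(J + 47290)*(-22210 - 6067) = (-29827 + 47290)*(-22210 - 6067) = 17463*(-28277) = -493801251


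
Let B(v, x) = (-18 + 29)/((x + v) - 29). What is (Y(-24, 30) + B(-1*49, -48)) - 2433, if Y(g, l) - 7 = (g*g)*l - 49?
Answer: 1865419/126 ≈ 14805.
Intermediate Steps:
Y(g, l) = -42 + l*g**2 (Y(g, l) = 7 + ((g*g)*l - 49) = 7 + (g**2*l - 49) = 7 + (l*g**2 - 49) = 7 + (-49 + l*g**2) = -42 + l*g**2)
B(v, x) = 11/(-29 + v + x) (B(v, x) = 11/((v + x) - 29) = 11/(-29 + v + x))
(Y(-24, 30) + B(-1*49, -48)) - 2433 = ((-42 + 30*(-24)**2) + 11/(-29 - 1*49 - 48)) - 2433 = ((-42 + 30*576) + 11/(-29 - 49 - 48)) - 2433 = ((-42 + 17280) + 11/(-126)) - 2433 = (17238 + 11*(-1/126)) - 2433 = (17238 - 11/126) - 2433 = 2171977/126 - 2433 = 1865419/126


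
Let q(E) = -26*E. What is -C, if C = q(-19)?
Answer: -494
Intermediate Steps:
C = 494 (C = -26*(-19) = 494)
-C = -1*494 = -494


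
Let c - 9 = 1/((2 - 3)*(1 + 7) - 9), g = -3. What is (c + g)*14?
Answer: 1414/17 ≈ 83.177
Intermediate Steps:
c = 152/17 (c = 9 + 1/((2 - 3)*(1 + 7) - 9) = 9 + 1/(-1*8 - 9) = 9 + 1/(-8 - 9) = 9 + 1/(-17) = 9 - 1/17 = 152/17 ≈ 8.9412)
(c + g)*14 = (152/17 - 3)*14 = (101/17)*14 = 1414/17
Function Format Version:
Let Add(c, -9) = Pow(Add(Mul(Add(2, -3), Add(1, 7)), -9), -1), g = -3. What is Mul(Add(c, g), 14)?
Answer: Rational(1414, 17) ≈ 83.177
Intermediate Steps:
c = Rational(152, 17) (c = Add(9, Pow(Add(Mul(Add(2, -3), Add(1, 7)), -9), -1)) = Add(9, Pow(Add(Mul(-1, 8), -9), -1)) = Add(9, Pow(Add(-8, -9), -1)) = Add(9, Pow(-17, -1)) = Add(9, Rational(-1, 17)) = Rational(152, 17) ≈ 8.9412)
Mul(Add(c, g), 14) = Mul(Add(Rational(152, 17), -3), 14) = Mul(Rational(101, 17), 14) = Rational(1414, 17)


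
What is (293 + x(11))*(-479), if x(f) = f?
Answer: -145616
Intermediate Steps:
(293 + x(11))*(-479) = (293 + 11)*(-479) = 304*(-479) = -145616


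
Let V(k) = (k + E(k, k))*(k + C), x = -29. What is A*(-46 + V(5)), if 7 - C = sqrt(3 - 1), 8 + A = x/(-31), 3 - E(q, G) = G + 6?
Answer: 17958/31 - 657*sqrt(2)/31 ≈ 549.32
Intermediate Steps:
E(q, G) = -3 - G (E(q, G) = 3 - (G + 6) = 3 - (6 + G) = 3 + (-6 - G) = -3 - G)
A = -219/31 (A = -8 - 29/(-31) = -8 - 29*(-1/31) = -8 + 29/31 = -219/31 ≈ -7.0645)
C = 7 - sqrt(2) (C = 7 - sqrt(3 - 1) = 7 - sqrt(2) ≈ 5.5858)
V(k) = -21 - 3*k + 3*sqrt(2) (V(k) = (k + (-3 - k))*(k + (7 - sqrt(2))) = -3*(7 + k - sqrt(2)) = -21 - 3*k + 3*sqrt(2))
A*(-46 + V(5)) = -219*(-46 + (-21 - 3*5 + 3*sqrt(2)))/31 = -219*(-46 + (-21 - 15 + 3*sqrt(2)))/31 = -219*(-46 + (-36 + 3*sqrt(2)))/31 = -219*(-82 + 3*sqrt(2))/31 = 17958/31 - 657*sqrt(2)/31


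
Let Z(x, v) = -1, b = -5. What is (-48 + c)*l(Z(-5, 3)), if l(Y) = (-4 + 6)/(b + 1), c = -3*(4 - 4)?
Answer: 24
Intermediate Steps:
c = 0 (c = -3*0 = 0)
l(Y) = -½ (l(Y) = (-4 + 6)/(-5 + 1) = 2/(-4) = 2*(-¼) = -½)
(-48 + c)*l(Z(-5, 3)) = (-48 + 0)*(-½) = -48*(-½) = 24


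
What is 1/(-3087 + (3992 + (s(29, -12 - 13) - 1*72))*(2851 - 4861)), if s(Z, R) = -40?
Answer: -1/7801887 ≈ -1.2817e-7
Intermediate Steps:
1/(-3087 + (3992 + (s(29, -12 - 13) - 1*72))*(2851 - 4861)) = 1/(-3087 + (3992 + (-40 - 1*72))*(2851 - 4861)) = 1/(-3087 + (3992 + (-40 - 72))*(-2010)) = 1/(-3087 + (3992 - 112)*(-2010)) = 1/(-3087 + 3880*(-2010)) = 1/(-3087 - 7798800) = 1/(-7801887) = -1/7801887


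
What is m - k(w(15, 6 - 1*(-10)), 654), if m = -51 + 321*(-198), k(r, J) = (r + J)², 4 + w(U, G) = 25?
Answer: -519234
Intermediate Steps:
w(U, G) = 21 (w(U, G) = -4 + 25 = 21)
k(r, J) = (J + r)²
m = -63609 (m = -51 - 63558 = -63609)
m - k(w(15, 6 - 1*(-10)), 654) = -63609 - (654 + 21)² = -63609 - 1*675² = -63609 - 1*455625 = -63609 - 455625 = -519234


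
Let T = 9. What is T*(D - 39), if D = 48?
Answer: 81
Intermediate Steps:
T*(D - 39) = 9*(48 - 39) = 9*9 = 81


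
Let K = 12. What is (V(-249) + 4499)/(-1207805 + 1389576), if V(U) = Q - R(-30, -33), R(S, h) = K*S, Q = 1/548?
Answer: 2662733/99610508 ≈ 0.026731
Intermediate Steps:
Q = 1/548 ≈ 0.0018248
R(S, h) = 12*S
V(U) = 197281/548 (V(U) = 1/548 - 12*(-30) = 1/548 - 1*(-360) = 1/548 + 360 = 197281/548)
(V(-249) + 4499)/(-1207805 + 1389576) = (197281/548 + 4499)/(-1207805 + 1389576) = (2662733/548)/181771 = (2662733/548)*(1/181771) = 2662733/99610508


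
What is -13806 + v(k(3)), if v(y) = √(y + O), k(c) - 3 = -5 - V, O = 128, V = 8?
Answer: -13806 + √118 ≈ -13795.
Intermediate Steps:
k(c) = -10 (k(c) = 3 + (-5 - 1*8) = 3 + (-5 - 8) = 3 - 13 = -10)
v(y) = √(128 + y) (v(y) = √(y + 128) = √(128 + y))
-13806 + v(k(3)) = -13806 + √(128 - 10) = -13806 + √118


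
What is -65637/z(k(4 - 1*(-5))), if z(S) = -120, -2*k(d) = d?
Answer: 21879/40 ≈ 546.97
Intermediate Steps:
k(d) = -d/2
-65637/z(k(4 - 1*(-5))) = -65637/(-120) = -65637*(-1/120) = 21879/40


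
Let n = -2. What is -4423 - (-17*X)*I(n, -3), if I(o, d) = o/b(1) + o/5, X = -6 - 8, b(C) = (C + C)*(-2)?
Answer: -22234/5 ≈ -4446.8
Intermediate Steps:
b(C) = -4*C (b(C) = (2*C)*(-2) = -4*C)
X = -14
I(o, d) = -o/20 (I(o, d) = o/((-4*1)) + o/5 = o/(-4) + o*(1/5) = o*(-1/4) + o/5 = -o/4 + o/5 = -o/20)
-4423 - (-17*X)*I(n, -3) = -4423 - (-17*(-14))*(-1/20*(-2)) = -4423 - 238/10 = -4423 - 1*119/5 = -4423 - 119/5 = -22234/5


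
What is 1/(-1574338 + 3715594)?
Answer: 1/2141256 ≈ 4.6702e-7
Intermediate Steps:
1/(-1574338 + 3715594) = 1/2141256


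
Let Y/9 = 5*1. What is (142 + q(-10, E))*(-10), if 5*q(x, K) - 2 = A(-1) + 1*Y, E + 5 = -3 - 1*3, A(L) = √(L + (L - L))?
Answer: -1514 - 2*I ≈ -1514.0 - 2.0*I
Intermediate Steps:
Y = 45 (Y = 9*(5*1) = 9*5 = 45)
A(L) = √L (A(L) = √(L + 0) = √L)
E = -11 (E = -5 + (-3 - 1*3) = -5 + (-3 - 3) = -5 - 6 = -11)
q(x, K) = 47/5 + I/5 (q(x, K) = ⅖ + (√(-1) + 1*45)/5 = ⅖ + (I + 45)/5 = ⅖ + (45 + I)/5 = ⅖ + (9 + I/5) = 47/5 + I/5)
(142 + q(-10, E))*(-10) = (142 + (47/5 + I/5))*(-10) = (757/5 + I/5)*(-10) = -1514 - 2*I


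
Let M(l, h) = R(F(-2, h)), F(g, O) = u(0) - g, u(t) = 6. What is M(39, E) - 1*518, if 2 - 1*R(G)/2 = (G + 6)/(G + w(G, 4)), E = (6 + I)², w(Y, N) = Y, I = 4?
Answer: -2063/4 ≈ -515.75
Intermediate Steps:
F(g, O) = 6 - g
E = 100 (E = (6 + 4)² = 10² = 100)
R(G) = 4 - (6 + G)/G (R(G) = 4 - 2*(G + 6)/(G + G) = 4 - 2*(6 + G)/(2*G) = 4 - 2*(6 + G)*1/(2*G) = 4 - (6 + G)/G)
M(l, h) = 9/4 (M(l, h) = 3 - 6/(6 - 1*(-2)) = 3 - 6/(6 + 2) = 3 - 6/8 = 3 - 6*⅛ = 3 - ¾ = 9/4)
M(39, E) - 1*518 = 9/4 - 1*518 = 9/4 - 518 = -2063/4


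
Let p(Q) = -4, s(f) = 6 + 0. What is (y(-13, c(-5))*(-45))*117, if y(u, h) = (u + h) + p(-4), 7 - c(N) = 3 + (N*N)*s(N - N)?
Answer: 858195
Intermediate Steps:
s(f) = 6
c(N) = 4 - 6*N² (c(N) = 7 - (3 + (N*N)*6) = 7 - (3 + N²*6) = 7 - (3 + 6*N²) = 7 + (-3 - 6*N²) = 4 - 6*N²)
y(u, h) = -4 + h + u (y(u, h) = (u + h) - 4 = (h + u) - 4 = -4 + h + u)
(y(-13, c(-5))*(-45))*117 = ((-4 + (4 - 6*(-5)²) - 13)*(-45))*117 = ((-4 + (4 - 6*25) - 13)*(-45))*117 = ((-4 + (4 - 150) - 13)*(-45))*117 = ((-4 - 146 - 13)*(-45))*117 = -163*(-45)*117 = 7335*117 = 858195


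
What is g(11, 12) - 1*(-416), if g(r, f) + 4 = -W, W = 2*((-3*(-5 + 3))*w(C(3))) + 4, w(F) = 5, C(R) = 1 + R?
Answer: 348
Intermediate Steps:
W = 64 (W = 2*(-3*(-5 + 3)*5) + 4 = 2*(-3*(-2)*5) + 4 = 2*(6*5) + 4 = 2*30 + 4 = 60 + 4 = 64)
g(r, f) = -68 (g(r, f) = -4 - 1*64 = -4 - 64 = -68)
g(11, 12) - 1*(-416) = -68 - 1*(-416) = -68 + 416 = 348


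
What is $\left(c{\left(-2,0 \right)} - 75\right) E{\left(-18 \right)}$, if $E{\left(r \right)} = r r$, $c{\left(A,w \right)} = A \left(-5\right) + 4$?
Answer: $-19764$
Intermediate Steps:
$c{\left(A,w \right)} = 4 - 5 A$ ($c{\left(A,w \right)} = - 5 A + 4 = 4 - 5 A$)
$E{\left(r \right)} = r^{2}$
$\left(c{\left(-2,0 \right)} - 75\right) E{\left(-18 \right)} = \left(\left(4 - -10\right) - 75\right) \left(-18\right)^{2} = \left(\left(4 + 10\right) - 75\right) 324 = \left(14 - 75\right) 324 = \left(-61\right) 324 = -19764$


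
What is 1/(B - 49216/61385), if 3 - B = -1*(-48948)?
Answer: -61385/3004538041 ≈ -2.0431e-5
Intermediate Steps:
B = -48945 (B = 3 - (-1)*(-48948) = 3 - 1*48948 = 3 - 48948 = -48945)
1/(B - 49216/61385) = 1/(-48945 - 49216/61385) = 1/(-3004538041/61385) = -61385/3004538041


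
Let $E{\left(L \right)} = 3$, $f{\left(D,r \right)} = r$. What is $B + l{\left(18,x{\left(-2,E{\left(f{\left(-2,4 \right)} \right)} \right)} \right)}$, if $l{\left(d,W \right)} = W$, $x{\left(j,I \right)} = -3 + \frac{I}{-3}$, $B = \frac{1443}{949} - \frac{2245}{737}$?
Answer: $- \frac{297282}{53801} \approx -5.5256$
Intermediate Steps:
$B = - \frac{82078}{53801}$ ($B = 1443 \cdot \frac{1}{949} - \frac{2245}{737} = \frac{111}{73} - \frac{2245}{737} = - \frac{82078}{53801} \approx -1.5256$)
$x{\left(j,I \right)} = -3 - \frac{I}{3}$ ($x{\left(j,I \right)} = -3 + I \left(- \frac{1}{3}\right) = -3 - \frac{I}{3}$)
$B + l{\left(18,x{\left(-2,E{\left(f{\left(-2,4 \right)} \right)} \right)} \right)} = - \frac{82078}{53801} - 4 = - \frac{297282}{53801}$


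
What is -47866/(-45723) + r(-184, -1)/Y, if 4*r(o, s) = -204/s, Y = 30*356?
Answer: 171180251/162773880 ≈ 1.0516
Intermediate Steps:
Y = 10680
r(o, s) = -51/s (r(o, s) = (-204/s)/4 = -51/s)
-47866/(-45723) + r(-184, -1)/Y = -47866/(-45723) - 51/(-1)/10680 = -47866*(-1/45723) - 51*(-1)*(1/10680) = 47866/45723 + 51*(1/10680) = 47866/45723 + 17/3560 = 171180251/162773880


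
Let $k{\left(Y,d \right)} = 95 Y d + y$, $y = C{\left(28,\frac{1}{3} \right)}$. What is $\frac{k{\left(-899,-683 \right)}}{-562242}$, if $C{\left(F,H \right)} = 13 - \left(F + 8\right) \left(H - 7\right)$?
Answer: $- \frac{9721978}{93707} \approx -103.75$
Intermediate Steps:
$C{\left(F,H \right)} = 13 - \left(-7 + H\right) \left(8 + F\right)$ ($C{\left(F,H \right)} = 13 - \left(8 + F\right) \left(-7 + H\right) = 13 - \left(-7 + H\right) \left(8 + F\right)$)
$y = 253$ ($y = 69 - \frac{8}{3} + 7 \cdot 28 - \frac{28}{3} = 69 - \frac{8}{3} + 196 - 28 \cdot \frac{1}{3} = 69 - \frac{8}{3} + 196 - \frac{28}{3} = 253$)
$k{\left(Y,d \right)} = 253 + 95 Y d$ ($k{\left(Y,d \right)} = 95 Y d + 253 = 253 + 95 Y d$)
$\frac{k{\left(-899,-683 \right)}}{-562242} = \frac{253 + 95 \left(-899\right) \left(-683\right)}{-562242} = \left(253 + 58331615\right) \left(- \frac{1}{562242}\right) = 58331868 \left(- \frac{1}{562242}\right) = - \frac{9721978}{93707}$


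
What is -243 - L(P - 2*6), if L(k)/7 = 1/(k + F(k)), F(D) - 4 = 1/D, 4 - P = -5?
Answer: -507/2 ≈ -253.50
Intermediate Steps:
P = 9 (P = 4 - 1*(-5) = 4 + 5 = 9)
F(D) = 4 + 1/D
L(k) = 7/(4 + k + 1/k) (L(k) = 7/(k + (4 + 1/k)) = 7/(4 + k + 1/k))
-243 - L(P - 2*6) = -243 - 7*(9 - 2*6)/(1 + (9 - 2*6)² + 4*(9 - 2*6)) = -243 - 7*(9 - 12)/(1 + (9 - 12)² + 4*(9 - 12)) = -243 - 7*(-3)/(1 + (-3)² + 4*(-3)) = -243 - 7*(-3)/(1 + 9 - 12) = -243 - 7*(-3)/(-2) = -243 - 7*(-3)*(-1)/2 = -243 - 1*21/2 = -243 - 21/2 = -507/2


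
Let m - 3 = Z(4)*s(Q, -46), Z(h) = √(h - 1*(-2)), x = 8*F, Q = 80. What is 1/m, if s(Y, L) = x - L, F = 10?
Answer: -1/31749 + 14*√6/10583 ≈ 0.0032089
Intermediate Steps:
x = 80 (x = 8*10 = 80)
s(Y, L) = 80 - L
Z(h) = √(2 + h) (Z(h) = √(h + 2) = √(2 + h))
m = 3 + 126*√6 (m = 3 + √(2 + 4)*(80 - 1*(-46)) = 3 + √6*(80 + 46) = 3 + √6*126 = 3 + 126*√6 ≈ 311.64)
1/m = 1/(3 + 126*√6)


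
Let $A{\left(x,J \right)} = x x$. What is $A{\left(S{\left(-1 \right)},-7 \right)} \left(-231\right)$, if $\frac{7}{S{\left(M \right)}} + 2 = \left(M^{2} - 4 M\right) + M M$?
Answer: $- \frac{11319}{16} \approx -707.44$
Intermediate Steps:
$S{\left(M \right)} = \frac{7}{-2 - 4 M + 2 M^{2}}$ ($S{\left(M \right)} = \frac{7}{-2 + \left(\left(M^{2} - 4 M\right) + M M\right)} = \frac{7}{-2 + \left(\left(M^{2} - 4 M\right) + M^{2}\right)} = \frac{7}{-2 + \left(- 4 M + 2 M^{2}\right)} = \frac{7}{-2 - 4 M + 2 M^{2}}$)
$A{\left(x,J \right)} = x^{2}$
$A{\left(S{\left(-1 \right)},-7 \right)} \left(-231\right) = \left(\frac{7}{2 \left(-1 + \left(-1\right)^{2} - -2\right)}\right)^{2} \left(-231\right) = \left(\frac{7}{2 \left(-1 + 1 + 2\right)}\right)^{2} \left(-231\right) = \left(\frac{7}{2 \cdot 2}\right)^{2} \left(-231\right) = \left(\frac{7}{2} \cdot \frac{1}{2}\right)^{2} \left(-231\right) = \left(\frac{7}{4}\right)^{2} \left(-231\right) = \frac{49}{16} \left(-231\right) = - \frac{11319}{16}$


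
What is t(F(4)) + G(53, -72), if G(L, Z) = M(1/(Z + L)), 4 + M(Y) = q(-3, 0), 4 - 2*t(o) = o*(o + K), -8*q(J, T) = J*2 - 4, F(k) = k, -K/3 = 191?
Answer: 4549/4 ≈ 1137.3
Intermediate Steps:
K = -573 (K = -3*191 = -573)
q(J, T) = ½ - J/4 (q(J, T) = -(J*2 - 4)/8 = -(2*J - 4)/8 = -(-4 + 2*J)/8 = ½ - J/4)
t(o) = 2 - o*(-573 + o)/2 (t(o) = 2 - o*(o - 573)/2 = 2 - o*(-573 + o)/2)
M(Y) = -11/4 (M(Y) = -4 + (½ - ¼*(-3)) = -4 + (½ + ¾) = -4 + 5/4 = -11/4)
G(L, Z) = -11/4
t(F(4)) + G(53, -72) = (2 - ½*4² + (573/2)*4) - 11/4 = (2 - ½*16 + 1146) - 11/4 = (2 - 8 + 1146) - 11/4 = 1140 - 11/4 = 4549/4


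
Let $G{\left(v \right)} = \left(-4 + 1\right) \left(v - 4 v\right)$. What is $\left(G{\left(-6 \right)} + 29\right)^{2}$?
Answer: $625$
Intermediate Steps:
$G{\left(v \right)} = 9 v$ ($G{\left(v \right)} = - 3 \left(- 3 v\right) = 9 v$)
$\left(G{\left(-6 \right)} + 29\right)^{2} = \left(9 \left(-6\right) + 29\right)^{2} = \left(-54 + 29\right)^{2} = \left(-25\right)^{2} = 625$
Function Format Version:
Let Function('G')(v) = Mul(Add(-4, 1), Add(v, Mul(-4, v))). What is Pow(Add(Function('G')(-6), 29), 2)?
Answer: 625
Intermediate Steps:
Function('G')(v) = Mul(9, v) (Function('G')(v) = Mul(-3, Mul(-3, v)) = Mul(9, v))
Pow(Add(Function('G')(-6), 29), 2) = Pow(Add(Mul(9, -6), 29), 2) = Pow(Add(-54, 29), 2) = Pow(-25, 2) = 625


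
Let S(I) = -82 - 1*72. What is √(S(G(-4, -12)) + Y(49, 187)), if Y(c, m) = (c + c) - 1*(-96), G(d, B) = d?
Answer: 2*√10 ≈ 6.3246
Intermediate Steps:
S(I) = -154 (S(I) = -82 - 72 = -154)
Y(c, m) = 96 + 2*c (Y(c, m) = 2*c + 96 = 96 + 2*c)
√(S(G(-4, -12)) + Y(49, 187)) = √(-154 + (96 + 2*49)) = √(-154 + (96 + 98)) = √(-154 + 194) = √40 = 2*√10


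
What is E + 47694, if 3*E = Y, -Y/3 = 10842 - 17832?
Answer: 54684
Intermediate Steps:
Y = 20970 (Y = -3*(10842 - 17832) = -3*(-6990) = 20970)
E = 6990 (E = (⅓)*20970 = 6990)
E + 47694 = 6990 + 47694 = 54684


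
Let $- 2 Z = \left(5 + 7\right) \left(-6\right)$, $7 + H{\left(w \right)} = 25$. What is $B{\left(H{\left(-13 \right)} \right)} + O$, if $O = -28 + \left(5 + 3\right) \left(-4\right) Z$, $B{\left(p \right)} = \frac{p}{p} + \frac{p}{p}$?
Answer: $-1178$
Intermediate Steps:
$H{\left(w \right)} = 18$ ($H{\left(w \right)} = -7 + 25 = 18$)
$B{\left(p \right)} = 2$ ($B{\left(p \right)} = 1 + 1 = 2$)
$Z = 36$ ($Z = - \frac{\left(5 + 7\right) \left(-6\right)}{2} = - \frac{12 \left(-6\right)}{2} = \left(- \frac{1}{2}\right) \left(-72\right) = 36$)
$O = -1180$ ($O = -28 + \left(5 + 3\right) \left(-4\right) 36 = -28 + 8 \left(-4\right) 36 = -28 - 1152 = -1180$)
$B{\left(H{\left(-13 \right)} \right)} + O = 2 - 1180 = -1178$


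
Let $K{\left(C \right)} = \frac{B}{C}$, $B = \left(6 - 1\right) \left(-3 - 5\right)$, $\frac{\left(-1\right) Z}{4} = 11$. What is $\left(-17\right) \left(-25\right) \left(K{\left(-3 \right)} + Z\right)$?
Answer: $- \frac{39100}{3} \approx -13033.0$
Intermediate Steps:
$Z = -44$ ($Z = \left(-4\right) 11 = -44$)
$B = -40$ ($B = 5 \left(-8\right) = -40$)
$K{\left(C \right)} = - \frac{40}{C}$
$\left(-17\right) \left(-25\right) \left(K{\left(-3 \right)} + Z\right) = \left(-17\right) \left(-25\right) \left(- \frac{40}{-3} - 44\right) = 425 \left(\left(-40\right) \left(- \frac{1}{3}\right) - 44\right) = 425 \left(\frac{40}{3} - 44\right) = 425 \left(- \frac{92}{3}\right) = - \frac{39100}{3}$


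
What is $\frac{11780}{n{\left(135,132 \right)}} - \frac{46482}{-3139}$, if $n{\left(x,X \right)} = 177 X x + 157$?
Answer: $\frac{146655010574}{9901338283} \approx 14.812$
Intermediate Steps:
$n{\left(x,X \right)} = 157 + 177 X x$ ($n{\left(x,X \right)} = 177 X x + 157 = 157 + 177 X x$)
$\frac{11780}{n{\left(135,132 \right)}} - \frac{46482}{-3139} = \frac{11780}{157 + 177 \cdot 132 \cdot 135} - \frac{46482}{-3139} = \frac{11780}{157 + 3154140} - - \frac{46482}{3139} = \frac{11780}{3154297} + \frac{46482}{3139} = \frac{146655010574}{9901338283}$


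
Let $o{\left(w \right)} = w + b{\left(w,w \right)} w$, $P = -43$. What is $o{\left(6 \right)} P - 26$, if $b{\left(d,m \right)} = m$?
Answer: $-1832$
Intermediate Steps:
$o{\left(w \right)} = w + w^{2}$ ($o{\left(w \right)} = w + w w = w + w^{2}$)
$o{\left(6 \right)} P - 26 = 6 \left(1 + 6\right) \left(-43\right) - 26 = 6 \cdot 7 \left(-43\right) - 26 = 42 \left(-43\right) - 26 = -1806 - 26 = -1832$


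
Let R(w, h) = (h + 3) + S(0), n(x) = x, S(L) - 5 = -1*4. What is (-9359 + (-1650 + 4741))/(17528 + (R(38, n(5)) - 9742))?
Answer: -6268/7795 ≈ -0.80410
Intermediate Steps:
S(L) = 1 (S(L) = 5 - 1*4 = 5 - 4 = 1)
R(w, h) = 4 + h (R(w, h) = (h + 3) + 1 = (3 + h) + 1 = 4 + h)
(-9359 + (-1650 + 4741))/(17528 + (R(38, n(5)) - 9742)) = (-9359 + (-1650 + 4741))/(17528 + ((4 + 5) - 9742)) = (-9359 + 3091)/(17528 + (9 - 9742)) = -6268/(17528 - 9733) = -6268/7795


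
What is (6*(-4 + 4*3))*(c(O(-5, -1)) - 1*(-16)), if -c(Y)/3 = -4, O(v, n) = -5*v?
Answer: 1344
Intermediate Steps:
c(Y) = 12 (c(Y) = -3*(-4) = 12)
(6*(-4 + 4*3))*(c(O(-5, -1)) - 1*(-16)) = (6*(-4 + 4*3))*(12 - 1*(-16)) = (6*(-4 + 12))*(12 + 16) = (6*8)*28 = 48*28 = 1344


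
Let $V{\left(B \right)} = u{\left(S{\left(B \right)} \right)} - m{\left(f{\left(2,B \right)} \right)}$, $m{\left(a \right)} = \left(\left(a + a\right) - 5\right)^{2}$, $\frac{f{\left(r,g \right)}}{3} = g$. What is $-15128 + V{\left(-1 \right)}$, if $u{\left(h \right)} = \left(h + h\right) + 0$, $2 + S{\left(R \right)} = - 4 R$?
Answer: $-15245$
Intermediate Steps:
$f{\left(r,g \right)} = 3 g$
$S{\left(R \right)} = -2 - 4 R$
$u{\left(h \right)} = 2 h$ ($u{\left(h \right)} = 2 h + 0 = 2 h$)
$m{\left(a \right)} = \left(-5 + 2 a\right)^{2}$ ($m{\left(a \right)} = \left(2 a - 5\right)^{2} = \left(-5 + 2 a\right)^{2}$)
$V{\left(B \right)} = -4 - \left(-5 + 6 B\right)^{2} - 8 B$ ($V{\left(B \right)} = 2 \left(-2 - 4 B\right) - \left(-5 + 2 \cdot 3 B\right)^{2} = \left(-4 - 8 B\right) - \left(-5 + 6 B\right)^{2} = -4 - \left(-5 + 6 B\right)^{2} - 8 B$)
$-15128 + V{\left(-1 \right)} = -15128 - \left(81 + 36\right) = -15128 - 117 = -15245$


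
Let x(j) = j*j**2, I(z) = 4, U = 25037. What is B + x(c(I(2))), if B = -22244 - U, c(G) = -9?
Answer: -48010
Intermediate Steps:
x(j) = j**3
B = -47281 (B = -22244 - 1*25037 = -22244 - 25037 = -47281)
B + x(c(I(2))) = -47281 + (-9)**3 = -47281 - 729 = -48010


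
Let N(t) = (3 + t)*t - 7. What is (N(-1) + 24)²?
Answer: 225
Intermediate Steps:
N(t) = -7 + t*(3 + t) (N(t) = t*(3 + t) - 7 = -7 + t*(3 + t))
(N(-1) + 24)² = ((-7 + (-1)² + 3*(-1)) + 24)² = ((-7 + 1 - 3) + 24)² = (-9 + 24)² = 15² = 225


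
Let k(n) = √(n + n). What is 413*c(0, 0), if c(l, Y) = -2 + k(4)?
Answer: -826 + 826*√2 ≈ 342.14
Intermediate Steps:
k(n) = √2*√n (k(n) = √(2*n) = √2*√n)
c(l, Y) = -2 + 2*√2 (c(l, Y) = -2 + √2*√4 = -2 + √2*2 = -2 + 2*√2)
413*c(0, 0) = 413*(-2 + 2*√2) = -826 + 826*√2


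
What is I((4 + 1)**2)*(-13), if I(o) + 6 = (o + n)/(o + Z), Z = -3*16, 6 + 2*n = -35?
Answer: 3705/46 ≈ 80.543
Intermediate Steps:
n = -41/2 (n = -3 + (1/2)*(-35) = -3 - 35/2 = -41/2 ≈ -20.500)
Z = -48
I(o) = -6 + (-41/2 + o)/(-48 + o) (I(o) = -6 + (o - 41/2)/(o - 48) = -6 + (-41/2 + o)/(-48 + o))
I((4 + 1)**2)*(-13) = (5*(107 - 2*(4 + 1)**2)/(2*(-48 + (4 + 1)**2)))*(-13) = (5*(107 - 2*5**2)/(2*(-48 + 5**2)))*(-13) = (5*(107 - 2*25)/(2*(-48 + 25)))*(-13) = ((5/2)*(107 - 50)/(-23))*(-13) = ((5/2)*(-1/23)*57)*(-13) = -285/46*(-13) = 3705/46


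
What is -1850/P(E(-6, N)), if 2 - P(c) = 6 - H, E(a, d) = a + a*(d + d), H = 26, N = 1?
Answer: -925/11 ≈ -84.091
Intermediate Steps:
E(a, d) = a + 2*a*d (E(a, d) = a + a*(2*d) = a + 2*a*d)
P(c) = 22 (P(c) = 2 - (6 - 1*26) = 2 - (6 - 26) = 2 - 1*(-20) = 2 + 20 = 22)
-1850/P(E(-6, N)) = -1850/22 = -1850*1/22 = -925/11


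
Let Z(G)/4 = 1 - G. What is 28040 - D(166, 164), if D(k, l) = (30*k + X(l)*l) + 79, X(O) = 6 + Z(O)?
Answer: 128925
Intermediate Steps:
Z(G) = 4 - 4*G (Z(G) = 4*(1 - G) = 4 - 4*G)
X(O) = 10 - 4*O (X(O) = 6 + (4 - 4*O) = 10 - 4*O)
D(k, l) = 79 + 30*k + l*(10 - 4*l) (D(k, l) = (30*k + (10 - 4*l)*l) + 79 = (30*k + l*(10 - 4*l)) + 79 = 79 + 30*k + l*(10 - 4*l))
28040 - D(166, 164) = 28040 - (79 + 30*166 - 2*164*(-5 + 2*164)) = 28040 - (79 + 4980 - 2*164*(-5 + 328)) = 28040 - (79 + 4980 - 2*164*323) = 28040 - (79 + 4980 - 105944) = 28040 - 1*(-100885) = 28040 + 100885 = 128925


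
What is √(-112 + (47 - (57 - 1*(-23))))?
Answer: I*√145 ≈ 12.042*I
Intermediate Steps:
√(-112 + (47 - (57 - 1*(-23)))) = √(-112 + (47 - (57 + 23))) = √(-112 + (47 - 1*80)) = √(-112 + (47 - 80)) = √(-112 - 33) = √(-145) = I*√145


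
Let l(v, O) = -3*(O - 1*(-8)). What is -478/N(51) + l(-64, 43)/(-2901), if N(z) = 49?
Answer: -459727/47383 ≈ -9.7024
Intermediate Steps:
l(v, O) = -24 - 3*O (l(v, O) = -3*(O + 8) = -3*(8 + O) = -24 - 3*O)
-478/N(51) + l(-64, 43)/(-2901) = -478/49 + (-24 - 3*43)/(-2901) = -478*1/49 + (-24 - 129)*(-1/2901) = -478/49 - 153*(-1/2901) = -478/49 + 51/967 = -459727/47383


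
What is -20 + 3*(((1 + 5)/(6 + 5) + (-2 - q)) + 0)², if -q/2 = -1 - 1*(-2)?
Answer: -2312/121 ≈ -19.107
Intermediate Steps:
q = -2 (q = -2*(-1 - 1*(-2)) = -2*(-1 + 2) = -2*1 = -2)
-20 + 3*(((1 + 5)/(6 + 5) + (-2 - q)) + 0)² = -20 + 3*(((1 + 5)/(6 + 5) + (-2 - 1*(-2))) + 0)² = -20 + 3*((6/11 + (-2 + 2)) + 0)² = -20 + 3*((6*(1/11) + 0) + 0)² = -20 + 3*((6/11 + 0) + 0)² = -20 + 3*(6/11 + 0)² = -20 + 3*(6/11)² = -20 + 3*(36/121) = -20 + 108/121 = -2312/121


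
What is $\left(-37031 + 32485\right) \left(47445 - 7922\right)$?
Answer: $-179671558$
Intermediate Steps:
$\left(-37031 + 32485\right) \left(47445 - 7922\right) = \left(-4546\right) 39523 = -179671558$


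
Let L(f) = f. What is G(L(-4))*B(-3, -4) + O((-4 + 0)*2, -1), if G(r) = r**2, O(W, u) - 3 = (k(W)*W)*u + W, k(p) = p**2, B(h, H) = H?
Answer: 443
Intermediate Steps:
O(W, u) = 3 + W + u*W**3 (O(W, u) = 3 + ((W**2*W)*u + W) = 3 + (W**3*u + W) = 3 + (u*W**3 + W) = 3 + (W + u*W**3) = 3 + W + u*W**3)
G(L(-4))*B(-3, -4) + O((-4 + 0)*2, -1) = (-4)**2*(-4) + (3 + (-4 + 0)*2 - ((-4 + 0)*2)**3) = 16*(-4) + (3 - 4*2 - (-4*2)**3) = -64 + (3 - 8 - 1*(-8)**3) = -64 + (3 - 8 - 1*(-512)) = -64 + (3 - 8 + 512) = -64 + 507 = 443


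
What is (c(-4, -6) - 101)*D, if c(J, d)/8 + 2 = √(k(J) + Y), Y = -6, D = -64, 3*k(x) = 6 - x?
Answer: 7488 - 1024*I*√6/3 ≈ 7488.0 - 836.09*I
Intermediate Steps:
k(x) = 2 - x/3 (k(x) = (6 - x)/3 = 2 - x/3)
c(J, d) = -16 + 8*√(-4 - J/3) (c(J, d) = -16 + 8*√((2 - J/3) - 6) = -16 + 8*√(-4 - J/3))
(c(-4, -6) - 101)*D = ((-16 + 8*√(-36 - 3*(-4))/3) - 101)*(-64) = ((-16 + 8*√(-36 + 12)/3) - 101)*(-64) = ((-16 + 8*√(-24)/3) - 101)*(-64) = ((-16 + 8*(2*I*√6)/3) - 101)*(-64) = ((-16 + 16*I*√6/3) - 101)*(-64) = (-117 + 16*I*√6/3)*(-64) = 7488 - 1024*I*√6/3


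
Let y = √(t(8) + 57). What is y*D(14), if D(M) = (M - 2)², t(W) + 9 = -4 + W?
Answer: 288*√13 ≈ 1038.4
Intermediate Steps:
t(W) = -13 + W (t(W) = -9 + (-4 + W) = -13 + W)
y = 2*√13 (y = √((-13 + 8) + 57) = √(-5 + 57) = √52 = 2*√13 ≈ 7.2111)
D(M) = (-2 + M)²
y*D(14) = (2*√13)*(-2 + 14)² = (2*√13)*12² = (2*√13)*144 = 288*√13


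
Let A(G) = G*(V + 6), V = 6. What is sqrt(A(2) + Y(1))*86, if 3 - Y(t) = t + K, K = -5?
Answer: 86*sqrt(31) ≈ 478.83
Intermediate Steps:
A(G) = 12*G (A(G) = G*(6 + 6) = G*12 = 12*G)
Y(t) = 8 - t (Y(t) = 3 - (t - 5) = 3 - (-5 + t) = 3 + (5 - t) = 8 - t)
sqrt(A(2) + Y(1))*86 = sqrt(12*2 + (8 - 1*1))*86 = sqrt(24 + (8 - 1))*86 = sqrt(24 + 7)*86 = sqrt(31)*86 = 86*sqrt(31)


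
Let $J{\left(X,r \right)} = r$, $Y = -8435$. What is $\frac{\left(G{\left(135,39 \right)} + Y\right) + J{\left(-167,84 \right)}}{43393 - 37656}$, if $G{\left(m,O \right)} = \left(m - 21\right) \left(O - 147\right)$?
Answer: $- \frac{20663}{5737} \approx -3.6017$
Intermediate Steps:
$G{\left(m,O \right)} = \left(-147 + O\right) \left(-21 + m\right)$ ($G{\left(m,O \right)} = \left(-21 + m\right) \left(-147 + O\right) = \left(-147 + O\right) \left(-21 + m\right)$)
$\frac{\left(G{\left(135,39 \right)} + Y\right) + J{\left(-167,84 \right)}}{43393 - 37656} = \frac{\left(\left(3087 - 19845 - 819 + 39 \cdot 135\right) - 8435\right) + 84}{43393 - 37656} = \frac{\left(\left(3087 - 19845 - 819 + 5265\right) - 8435\right) + 84}{5737} = \left(\left(-12312 - 8435\right) + 84\right) \frac{1}{5737} = \left(-20747 + 84\right) \frac{1}{5737} = \left(-20663\right) \frac{1}{5737} = - \frac{20663}{5737}$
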